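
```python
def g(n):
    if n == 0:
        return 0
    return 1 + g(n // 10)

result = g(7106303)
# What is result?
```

Count of digits of 7106303: 7

Answer: 7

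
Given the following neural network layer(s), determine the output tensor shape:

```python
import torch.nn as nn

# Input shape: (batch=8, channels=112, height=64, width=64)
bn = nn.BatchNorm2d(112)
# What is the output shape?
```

Input: (8, 112, 64, 64) -> Output: (8, 112, 64, 64)

Answer: (8, 112, 64, 64)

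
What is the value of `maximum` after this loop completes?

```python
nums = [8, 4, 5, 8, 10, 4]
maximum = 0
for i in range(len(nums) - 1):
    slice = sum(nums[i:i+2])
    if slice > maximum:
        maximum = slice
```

Max sum of 2-element window in [8, 4, 5, 8, 10, 4]
`maximum` takes the values: 0 → 12 → 13 → 18

Answer: 18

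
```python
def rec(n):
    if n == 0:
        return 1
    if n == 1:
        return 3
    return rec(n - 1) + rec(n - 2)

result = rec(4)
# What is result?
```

Build up from base cases: rec(0)=1, rec(1)=3, rec(2)=4, rec(3)=7, rec(4)=11

Answer: 11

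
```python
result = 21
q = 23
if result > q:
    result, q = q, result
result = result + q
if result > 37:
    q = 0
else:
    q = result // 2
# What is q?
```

Trace:
`result = 21` → result = 21
`q = 23` → q = 23
`if result > q: ...` → result > q is False → no variable changes
`result = result + q` → result = 44
`if result > 37: ...` → result > 37 is True → q = 0
So q = 0

Answer: 0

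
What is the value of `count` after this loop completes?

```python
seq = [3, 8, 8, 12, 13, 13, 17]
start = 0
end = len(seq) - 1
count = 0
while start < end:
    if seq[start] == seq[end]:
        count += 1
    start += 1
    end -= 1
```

Count matching pairs from ends
`count` takes the values: 0

Answer: 0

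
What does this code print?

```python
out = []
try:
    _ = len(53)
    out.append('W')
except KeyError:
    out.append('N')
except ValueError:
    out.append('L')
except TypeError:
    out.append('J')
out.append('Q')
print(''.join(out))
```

Execution trace: 'J' (except TypeError) → 'Q' (after the try/except). Output: JQ

Answer: JQ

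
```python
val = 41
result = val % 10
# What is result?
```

Trace:
`val = 41` → val = 41
`result = val % 10` → result = 1
So result = 1

Answer: 1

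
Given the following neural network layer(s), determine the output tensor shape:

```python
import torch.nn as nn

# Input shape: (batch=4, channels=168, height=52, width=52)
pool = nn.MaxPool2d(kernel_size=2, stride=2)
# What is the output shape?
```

Input: (4, 168, 52, 52) -> Output: (4, 168, 26, 26)

Answer: (4, 168, 26, 26)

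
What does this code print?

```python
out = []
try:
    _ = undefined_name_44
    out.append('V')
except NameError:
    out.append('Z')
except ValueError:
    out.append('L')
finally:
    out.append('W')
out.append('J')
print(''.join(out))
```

Execution trace: 'Z' (except NameError) → 'W' (finally) → 'J' (after the try/except). Output: ZWJ

Answer: ZWJ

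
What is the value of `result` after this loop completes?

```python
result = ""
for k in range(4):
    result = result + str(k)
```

Concatenate digits 0 to 3
`result` takes the values: "" → "0" → "01" → "012" → "0123"

Answer: "0123"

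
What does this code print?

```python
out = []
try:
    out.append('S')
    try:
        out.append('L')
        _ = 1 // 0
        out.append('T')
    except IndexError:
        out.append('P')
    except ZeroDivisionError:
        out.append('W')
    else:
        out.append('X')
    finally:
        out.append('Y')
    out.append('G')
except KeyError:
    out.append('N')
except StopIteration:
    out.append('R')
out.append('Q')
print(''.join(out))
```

Execution trace: 'S' (try body) → 'L' (inner try body) → 'W' (inner except ZeroDivisionError) → 'Y' (inner finally) → 'G' (try body, no exception) → 'Q' (after the try/except). Output: SLWYGQ

Answer: SLWYGQ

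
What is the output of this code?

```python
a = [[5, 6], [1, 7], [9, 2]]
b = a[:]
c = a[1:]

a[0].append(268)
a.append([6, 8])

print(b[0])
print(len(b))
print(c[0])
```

Key concept: slice with nested mutation.
Step by step:
`a = [[5, 6], [1, 7], [9, 2]]` → a = [[5, 6], [1, 7], [9, 2]]
`b = a[:]` → b = [[5, 6], [1, 7], [9, 2]]
`c = a[1:]` → c = [[1, 7], [9, 2]]
`a[0].append(268)` → a = [[5, 6, 268], [1, 7], [9, 2]]; b = [[5, 6, 268], [1, 7], [9, 2]]
`a.append([6, 8])` → a = [[5, 6, 268], [1, 7], [9, 2], [6, 8]]
`print(b[0])` → prints [5, 6, 268]
`print(len(b))` → prints 3
`print(c[0])` → prints [1, 7]

Answer:
[5, 6, 268]
3
[1, 7]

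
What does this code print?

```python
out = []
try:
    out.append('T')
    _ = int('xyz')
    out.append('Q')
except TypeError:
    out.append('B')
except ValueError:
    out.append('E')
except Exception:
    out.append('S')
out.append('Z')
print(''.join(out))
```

Execution trace: 'T' (try body) → 'E' (except ValueError) → 'Z' (after the try/except). Output: TEZ

Answer: TEZ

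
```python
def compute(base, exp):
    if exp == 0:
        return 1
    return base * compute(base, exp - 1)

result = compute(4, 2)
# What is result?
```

compute(4, 2) = 4 * 4 = 16

Answer: 16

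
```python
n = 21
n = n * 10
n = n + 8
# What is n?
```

Trace:
`n = 21` → n = 21
`n = n * 10` → n = 210
`n = n + 8` → n = 218
So n = 218

Answer: 218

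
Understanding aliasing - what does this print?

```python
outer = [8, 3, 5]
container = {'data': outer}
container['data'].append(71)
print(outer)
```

Key concept: dict holds reference to list.
Step by step:
`outer = [8, 3, 5]` → outer = [8, 3, 5]
`container = {'data': outer}` → container = {'data': [8, 3, 5]}
`container['data'].append(71)` → outer = [8, 3, 5, 71]; container = {'data': [8, 3, 5, 71]}
`print(outer)` → prints [8, 3, 5, 71]

Answer: [8, 3, 5, 71]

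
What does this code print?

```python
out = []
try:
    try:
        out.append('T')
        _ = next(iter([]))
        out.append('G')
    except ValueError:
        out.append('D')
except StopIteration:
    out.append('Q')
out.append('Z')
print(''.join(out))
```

Execution trace: 'T' (try body) → 'Q' (outer except StopIteration) → 'Z' (after the try/except). Output: TQZ

Answer: TQZ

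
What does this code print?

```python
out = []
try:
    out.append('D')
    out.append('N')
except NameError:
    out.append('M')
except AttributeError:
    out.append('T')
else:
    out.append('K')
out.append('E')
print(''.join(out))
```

Execution trace: 'D' (try body) → 'N' (try body, no exception) → 'K' (else) → 'E' (after the try/except). Output: DNKE

Answer: DNKE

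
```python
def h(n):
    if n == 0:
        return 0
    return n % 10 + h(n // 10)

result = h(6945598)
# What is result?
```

Sum of digits of 6945598: 8 + 9 + 5 + 5 + 4 + 9 + 6 = 46

Answer: 46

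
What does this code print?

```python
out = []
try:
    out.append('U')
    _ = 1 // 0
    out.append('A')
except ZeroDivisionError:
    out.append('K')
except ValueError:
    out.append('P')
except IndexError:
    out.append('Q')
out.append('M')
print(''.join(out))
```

Execution trace: 'U' (try body) → 'K' (except ZeroDivisionError) → 'M' (after the try/except). Output: UKM

Answer: UKM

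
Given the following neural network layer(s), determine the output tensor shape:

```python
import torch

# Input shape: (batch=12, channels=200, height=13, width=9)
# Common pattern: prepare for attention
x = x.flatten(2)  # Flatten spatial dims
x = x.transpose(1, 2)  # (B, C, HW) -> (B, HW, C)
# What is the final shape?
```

Input: (12, 200, 13, 9) -> after flatten(2): (12, 200, 117) -> Output: (12, 117, 200)

Answer: (12, 117, 200)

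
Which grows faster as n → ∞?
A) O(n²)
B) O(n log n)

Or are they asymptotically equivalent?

O(n²) vs O(n log n): Higher order terms dominate.

Answer: A) O(n²) grows faster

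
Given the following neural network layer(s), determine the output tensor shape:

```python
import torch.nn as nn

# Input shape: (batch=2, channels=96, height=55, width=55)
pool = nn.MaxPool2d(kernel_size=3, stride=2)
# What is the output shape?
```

Input: (2, 96, 55, 55) -> Output: (2, 96, 27, 27)

Answer: (2, 96, 27, 27)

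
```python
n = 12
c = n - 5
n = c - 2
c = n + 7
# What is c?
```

Trace:
`n = 12` → n = 12
`c = n - 5` → c = 7
`n = c - 2` → n = 5
`c = n + 7` → c = 12
So c = 12

Answer: 12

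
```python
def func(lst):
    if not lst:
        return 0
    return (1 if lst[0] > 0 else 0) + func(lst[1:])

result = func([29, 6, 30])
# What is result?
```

Count of positive elements in [29, 6, 30] = 3

Answer: 3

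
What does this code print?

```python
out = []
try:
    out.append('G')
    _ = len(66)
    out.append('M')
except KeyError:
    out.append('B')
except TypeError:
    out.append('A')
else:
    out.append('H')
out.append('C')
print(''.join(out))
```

Execution trace: 'G' (try body) → 'A' (except TypeError) → 'C' (after the try/except). Output: GAC

Answer: GAC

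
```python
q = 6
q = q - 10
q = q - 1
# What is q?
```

Trace:
`q = 6` → q = 6
`q = q - 10` → q = -4
`q = q - 1` → q = -5
So q = -5

Answer: -5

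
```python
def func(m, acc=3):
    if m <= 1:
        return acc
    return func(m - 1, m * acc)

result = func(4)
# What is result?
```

Accumulator trace (n, acc): (4, 3) -> (3, 12) -> (2, 36) -> (1, 72) -> return 72

Answer: 72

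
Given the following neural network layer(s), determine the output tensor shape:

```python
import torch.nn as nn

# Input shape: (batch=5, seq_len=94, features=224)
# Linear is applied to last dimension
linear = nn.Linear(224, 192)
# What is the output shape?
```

Input: (5, 94, 224) -> Output: (5, 94, 192)

Answer: (5, 94, 192)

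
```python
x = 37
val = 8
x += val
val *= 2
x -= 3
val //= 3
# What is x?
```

Trace:
`x = 37` → x = 37
`val = 8` → val = 8
`x += val` → x = 45
`val *= 2` → val = 16
`x -= 3` → x = 42
`val //= 3` → val = 5
So x = 42

Answer: 42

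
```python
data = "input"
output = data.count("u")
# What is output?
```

Trace:
`data = "input"` → data = 'input'
`output = data.count("u")` → output = 1
So output = 1

Answer: 1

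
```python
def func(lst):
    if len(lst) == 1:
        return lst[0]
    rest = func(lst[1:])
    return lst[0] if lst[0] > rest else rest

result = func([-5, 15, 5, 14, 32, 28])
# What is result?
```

Recursive max over [-5, 15, 5, 14, 32, 28] = 32

Answer: 32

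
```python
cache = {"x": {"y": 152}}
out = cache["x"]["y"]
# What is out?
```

Trace:
`cache = {"x": {"y": 152}}` → cache = {'x': {'y': 152}}
`out = cache["x"]["y"]` → out = 152
So out = 152

Answer: 152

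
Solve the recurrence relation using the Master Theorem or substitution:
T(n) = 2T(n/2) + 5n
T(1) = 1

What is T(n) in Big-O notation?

By Master Theorem: a=2, b=2, f(n)=5n. Since log_2(2) = 1 and f(n) = Θ(n^1), Case 2 applies. T(n) = O(n log n).

Answer: O(n log n)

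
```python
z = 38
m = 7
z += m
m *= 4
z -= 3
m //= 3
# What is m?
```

Trace:
`z = 38` → z = 38
`m = 7` → m = 7
`z += m` → z = 45
`m *= 4` → m = 28
`z -= 3` → z = 42
`m //= 3` → m = 9
So m = 9

Answer: 9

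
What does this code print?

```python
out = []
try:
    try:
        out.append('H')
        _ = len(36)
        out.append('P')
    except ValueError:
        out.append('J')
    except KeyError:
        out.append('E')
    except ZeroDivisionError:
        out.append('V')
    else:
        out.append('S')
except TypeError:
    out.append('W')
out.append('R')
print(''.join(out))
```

Execution trace: 'H' (inner try body) → 'W' (outer except TypeError) → 'R' (after the try/except). Output: HWR

Answer: HWR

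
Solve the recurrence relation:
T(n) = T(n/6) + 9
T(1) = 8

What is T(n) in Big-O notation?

Each step divides n by 6 and adds 9. After log_6(n) steps we reach T(1)=8. So T(n) = 9·log_6(n) + 8 = O(log n).

Answer: O(log n)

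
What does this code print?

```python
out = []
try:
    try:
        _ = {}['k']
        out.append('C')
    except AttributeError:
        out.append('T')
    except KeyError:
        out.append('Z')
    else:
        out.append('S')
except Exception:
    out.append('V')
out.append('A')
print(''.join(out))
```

Execution trace: 'Z' (inner except KeyError) → 'A' (after the try/except). Output: ZA

Answer: ZA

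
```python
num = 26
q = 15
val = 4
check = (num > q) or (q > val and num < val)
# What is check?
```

Trace:
`num = 26` → num = 26
`q = 15` → q = 15
`val = 4` → val = 4
`check = (num > q) or (q > val and num < val)` → check = True
So check = True

Answer: True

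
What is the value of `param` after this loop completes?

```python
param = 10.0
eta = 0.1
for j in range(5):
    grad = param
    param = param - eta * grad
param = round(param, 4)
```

Gradient descent: w = 10.0 * (1 - 0.1)^5
`param` takes the values: 10.0 → 9.0 → 8.1 → 7.29 → 6.561 → 5.9049

Answer: 5.9049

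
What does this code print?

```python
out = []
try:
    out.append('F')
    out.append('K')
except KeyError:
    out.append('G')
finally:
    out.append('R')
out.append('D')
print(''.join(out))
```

Execution trace: 'F' (try body) → 'K' (try body, no exception) → 'R' (finally) → 'D' (after the try/except). Output: FKRD

Answer: FKRD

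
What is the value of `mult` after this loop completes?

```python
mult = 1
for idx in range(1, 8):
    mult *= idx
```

7! = 5040
`mult` takes the values: 1 → 2 → 6 → 24 → 120 → 720 → 5040

Answer: 5040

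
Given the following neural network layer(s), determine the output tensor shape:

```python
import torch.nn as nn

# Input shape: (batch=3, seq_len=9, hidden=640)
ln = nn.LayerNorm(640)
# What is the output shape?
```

Input: (3, 9, 640) -> Output: (3, 9, 640)

Answer: (3, 9, 640)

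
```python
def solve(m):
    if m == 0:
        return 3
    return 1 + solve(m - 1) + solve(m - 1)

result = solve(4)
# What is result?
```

solve(m) = 1 + 2·solve(m-1), solve(0)=3. Closed form: (3+1)·2^4 - 1 = 63.

Answer: 63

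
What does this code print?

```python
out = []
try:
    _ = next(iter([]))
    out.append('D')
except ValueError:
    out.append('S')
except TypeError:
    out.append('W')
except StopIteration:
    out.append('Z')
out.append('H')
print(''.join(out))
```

Execution trace: 'Z' (except StopIteration) → 'H' (after the try/except). Output: ZH

Answer: ZH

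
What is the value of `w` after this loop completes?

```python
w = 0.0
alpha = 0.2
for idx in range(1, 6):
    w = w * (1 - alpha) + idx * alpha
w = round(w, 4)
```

Moving average with lr=0.2
`w` takes the values: 0.0 → 0.2 → 0.56 → 1.048 → 1.6384 → 2.31072 → 2.3107

Answer: 2.3107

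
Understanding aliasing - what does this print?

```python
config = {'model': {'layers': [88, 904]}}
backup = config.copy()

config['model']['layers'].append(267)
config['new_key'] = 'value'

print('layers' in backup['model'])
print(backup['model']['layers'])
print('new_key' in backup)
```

Key concept: shallow copy gotcha with nested dict.
Step by step:
`config = {'model': {'layers': [88, 904]}}` → config = {'model': {'layers': [88, 904]}}
`backup = config.copy()` → backup = {'model': {'layers': [88, 904]}}
`config['model']['layers'].append(267)` → config = {'model': {'layers': [88, 904, 267]}}; backup = {'model': {'layers': [88, 904, 267]}}
`config['new_key'] = 'value'` → config = {'model': {'layers': [88, 904, 267]}, 'new_key': 'value'}
`print('layers' in backup['model'])` → prints True
`print(backup['model']['layers'])` → prints [88, 904, 267]
`print('new_key' in backup)` → prints False

Answer:
True
[88, 904, 267]
False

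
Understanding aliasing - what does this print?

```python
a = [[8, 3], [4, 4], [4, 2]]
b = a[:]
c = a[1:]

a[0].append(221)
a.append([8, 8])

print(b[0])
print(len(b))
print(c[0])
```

Key concept: slice with nested mutation.
Step by step:
`a = [[8, 3], [4, 4], [4, 2]]` → a = [[8, 3], [4, 4], [4, 2]]
`b = a[:]` → b = [[8, 3], [4, 4], [4, 2]]
`c = a[1:]` → c = [[4, 4], [4, 2]]
`a[0].append(221)` → a = [[8, 3, 221], [4, 4], [4, 2]]; b = [[8, 3, 221], [4, 4], [4, 2]]
`a.append([8, 8])` → a = [[8, 3, 221], [4, 4], [4, 2], [8, 8]]
`print(b[0])` → prints [8, 3, 221]
`print(len(b))` → prints 3
`print(c[0])` → prints [4, 4]

Answer:
[8, 3, 221]
3
[4, 4]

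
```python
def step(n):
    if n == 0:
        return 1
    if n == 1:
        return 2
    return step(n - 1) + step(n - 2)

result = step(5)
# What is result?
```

Build up from base cases: step(0)=1, step(1)=2, step(2)=3, step(3)=5, step(4)=8, step(5)=13

Answer: 13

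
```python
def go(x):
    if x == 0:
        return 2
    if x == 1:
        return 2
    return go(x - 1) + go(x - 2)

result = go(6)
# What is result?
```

Build up from base cases: go(0)=2, go(1)=2, go(2)=4, go(3)=6, go(4)=10, go(5)=16, go(6)=26

Answer: 26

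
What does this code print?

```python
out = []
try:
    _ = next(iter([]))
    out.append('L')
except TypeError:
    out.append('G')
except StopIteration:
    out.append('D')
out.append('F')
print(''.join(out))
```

Execution trace: 'D' (except StopIteration) → 'F' (after the try/except). Output: DF

Answer: DF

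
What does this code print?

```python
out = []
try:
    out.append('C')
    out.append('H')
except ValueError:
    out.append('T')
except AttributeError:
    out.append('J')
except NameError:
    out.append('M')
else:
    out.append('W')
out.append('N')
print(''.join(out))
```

Execution trace: 'C' (try body) → 'H' (try body, no exception) → 'W' (else) → 'N' (after the try/except). Output: CHWN

Answer: CHWN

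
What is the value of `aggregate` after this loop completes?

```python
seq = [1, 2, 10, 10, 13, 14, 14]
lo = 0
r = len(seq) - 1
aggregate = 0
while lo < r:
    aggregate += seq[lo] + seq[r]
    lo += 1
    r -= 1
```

Sum of pairs from ends
`aggregate` takes the values: 0 → 15 → 31 → 54

Answer: 54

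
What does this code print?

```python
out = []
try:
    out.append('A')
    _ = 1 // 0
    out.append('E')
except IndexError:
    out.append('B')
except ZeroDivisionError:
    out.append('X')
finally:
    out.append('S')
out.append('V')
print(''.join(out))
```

Execution trace: 'A' (try body) → 'X' (except ZeroDivisionError) → 'S' (finally) → 'V' (after the try/except). Output: AXSV

Answer: AXSV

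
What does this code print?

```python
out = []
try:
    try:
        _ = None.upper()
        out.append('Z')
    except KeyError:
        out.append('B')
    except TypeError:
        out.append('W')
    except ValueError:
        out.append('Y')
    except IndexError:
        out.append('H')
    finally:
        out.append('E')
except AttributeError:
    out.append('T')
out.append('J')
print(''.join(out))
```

Execution trace: 'E' (finally) → 'T' (outer except AttributeError) → 'J' (after the try/except). Output: ETJ

Answer: ETJ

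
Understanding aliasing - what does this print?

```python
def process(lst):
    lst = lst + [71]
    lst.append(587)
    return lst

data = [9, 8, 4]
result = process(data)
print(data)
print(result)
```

Key concept: rebinding parameter vs mutation.
Step by step:
`data = [9, 8, 4]` → data = [9, 8, 4]
`result = process(data)` → result = [9, 8, 4, 71, 587]
`print(data)` → prints [9, 8, 4]
`print(result)` → prints [9, 8, 4, 71, 587]

Answer:
[9, 8, 4]
[9, 8, 4, 71, 587]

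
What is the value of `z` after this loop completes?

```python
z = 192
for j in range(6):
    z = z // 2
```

Halve 6 times: 192 // 2^6 = 3
`z` takes the values: 192 → 96 → 48 → 24 → 12 → 6 → 3

Answer: 3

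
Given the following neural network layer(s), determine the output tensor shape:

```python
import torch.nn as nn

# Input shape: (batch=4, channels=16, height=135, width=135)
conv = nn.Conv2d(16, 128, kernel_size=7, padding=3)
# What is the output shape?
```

Input: (4, 16, 135, 135) -> Output: (4, 128, 135, 135)

Answer: (4, 128, 135, 135)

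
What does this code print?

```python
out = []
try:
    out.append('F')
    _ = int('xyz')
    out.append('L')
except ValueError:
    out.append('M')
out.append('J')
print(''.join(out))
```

Execution trace: 'F' (try body) → 'M' (except ValueError) → 'J' (after the try/except). Output: FMJ

Answer: FMJ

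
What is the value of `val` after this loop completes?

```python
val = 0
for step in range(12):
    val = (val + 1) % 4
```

Increment mod 4, 12 times = 0
`val` takes the values: 0 → 1 → 2 → 3 → 0 → 1 → 2 → 3 → 0 → 1 → 2 → 3 → 0

Answer: 0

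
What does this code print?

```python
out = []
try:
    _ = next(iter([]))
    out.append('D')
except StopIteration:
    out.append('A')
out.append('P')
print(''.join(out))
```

Execution trace: 'A' (except StopIteration) → 'P' (after the try/except). Output: AP

Answer: AP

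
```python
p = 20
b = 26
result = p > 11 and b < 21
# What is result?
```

Trace:
`p = 20` → p = 20
`b = 26` → b = 26
`result = p > 11 and b < 21` → result = False
So result = False

Answer: False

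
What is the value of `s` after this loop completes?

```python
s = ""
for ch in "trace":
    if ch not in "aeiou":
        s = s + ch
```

Remove vowels from 'trace'
`s` takes the values: "" → "t" → "tr" → "trc"

Answer: "trc"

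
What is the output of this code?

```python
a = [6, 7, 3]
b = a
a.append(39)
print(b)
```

Key concept: basic list aliasing.
Step by step:
`a = [6, 7, 3]` → a = [6, 7, 3]
`b = a` → b = [6, 7, 3] (same object as a)
`a.append(39)` → a = [6, 7, 3, 39] (same object as b); b = [6, 7, 3, 39] (same object as a)
`print(b)` → prints [6, 7, 3, 39]

Answer: [6, 7, 3, 39]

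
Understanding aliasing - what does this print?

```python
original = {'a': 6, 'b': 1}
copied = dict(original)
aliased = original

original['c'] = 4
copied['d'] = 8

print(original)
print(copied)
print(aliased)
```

Key concept: dict() creates copy, assignment creates alias.
Step by step:
`original = {'a': 6, 'b': 1}` → original = {'a': 6, 'b': 1}
`copied = dict(original)` → copied = {'a': 6, 'b': 1}
`aliased = original` → aliased = {'a': 6, 'b': 1} (same object as original)
`original['c'] = 4` → original = {'a': 6, 'b': 1, 'c': 4} (same object as aliased); aliased = {'a': 6, 'b': 1, 'c': 4} (same object as original)
`copied['d'] = 8` → copied = {'a': 6, 'b': 1, 'd': 8}
`print(original)` → prints {'a': 6, 'b': 1, 'c': 4}
`print(copied)` → prints {'a': 6, 'b': 1, 'd': 8}
`print(aliased)` → prints {'a': 6, 'b': 1, 'c': 4}

Answer:
{'a': 6, 'b': 1, 'c': 4}
{'a': 6, 'b': 1, 'd': 8}
{'a': 6, 'b': 1, 'c': 4}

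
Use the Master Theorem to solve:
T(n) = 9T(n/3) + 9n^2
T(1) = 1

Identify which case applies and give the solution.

a=9, b=3, f(n)=9n^2. log_3(9) = 2. Since c=2 = 2, Case 2 applies: T(n) = Θ(n^log_b(a) · log n) = O(n^2 log n).

Answer: O(n^2 log n) - Case 2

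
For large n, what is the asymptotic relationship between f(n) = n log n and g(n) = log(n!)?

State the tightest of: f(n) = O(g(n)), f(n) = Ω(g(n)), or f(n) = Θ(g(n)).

n log n vs log(n!): f(n) = Θ(g(n)) — they are asymptotically equivalent (Stirling's approximation).

Answer: f(n) = Θ(g(n)) — they are asymptotically equivalent (Stirling's approximation).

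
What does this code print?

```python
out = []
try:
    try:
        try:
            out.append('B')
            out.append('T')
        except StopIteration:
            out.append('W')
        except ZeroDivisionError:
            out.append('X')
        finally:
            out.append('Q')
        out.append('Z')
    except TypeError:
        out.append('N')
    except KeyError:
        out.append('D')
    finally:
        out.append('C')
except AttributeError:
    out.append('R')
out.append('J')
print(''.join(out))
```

Execution trace: 'B' (inner try body) → 'T' (inner try body, no exception) → 'Q' (inner finally) → 'Z' (try body, no exception) → 'C' (finally) → 'J' (after the try/except). Output: BTQZCJ

Answer: BTQZCJ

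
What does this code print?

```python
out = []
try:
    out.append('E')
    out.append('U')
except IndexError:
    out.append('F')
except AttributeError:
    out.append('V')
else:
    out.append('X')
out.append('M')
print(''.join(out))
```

Execution trace: 'E' (try body) → 'U' (try body, no exception) → 'X' (else) → 'M' (after the try/except). Output: EUXM

Answer: EUXM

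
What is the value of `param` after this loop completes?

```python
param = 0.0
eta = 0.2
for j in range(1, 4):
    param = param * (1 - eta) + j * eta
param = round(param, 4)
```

Moving average with lr=0.2
`param` takes the values: 0.0 → 0.2 → 0.56 → 1.048

Answer: 1.048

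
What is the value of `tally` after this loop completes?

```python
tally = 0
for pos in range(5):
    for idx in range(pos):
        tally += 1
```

Triangle number: 0+1+2+...+4
`tally` takes the values: 0 → 1 → 2 → 3 → 4 → 5 → 6 → 7 → 8 → 9 → 10

Answer: 10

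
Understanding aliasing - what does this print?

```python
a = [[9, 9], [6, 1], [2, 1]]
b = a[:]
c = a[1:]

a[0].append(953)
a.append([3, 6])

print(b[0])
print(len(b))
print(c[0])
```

Key concept: slice with nested mutation.
Step by step:
`a = [[9, 9], [6, 1], [2, 1]]` → a = [[9, 9], [6, 1], [2, 1]]
`b = a[:]` → b = [[9, 9], [6, 1], [2, 1]]
`c = a[1:]` → c = [[6, 1], [2, 1]]
`a[0].append(953)` → a = [[9, 9, 953], [6, 1], [2, 1]]; b = [[9, 9, 953], [6, 1], [2, 1]]
`a.append([3, 6])` → a = [[9, 9, 953], [6, 1], [2, 1], [3, 6]]
`print(b[0])` → prints [9, 9, 953]
`print(len(b))` → prints 3
`print(c[0])` → prints [6, 1]

Answer:
[9, 9, 953]
3
[6, 1]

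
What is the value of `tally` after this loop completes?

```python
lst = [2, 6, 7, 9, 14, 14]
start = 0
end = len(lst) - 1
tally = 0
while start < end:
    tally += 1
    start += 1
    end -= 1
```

Iterations until pointers meet (list length 6)
`tally` takes the values: 0 → 1 → 2 → 3

Answer: 3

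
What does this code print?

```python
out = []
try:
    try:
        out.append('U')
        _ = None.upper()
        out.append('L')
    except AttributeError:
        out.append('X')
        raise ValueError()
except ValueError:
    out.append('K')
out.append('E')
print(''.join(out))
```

Execution trace: 'U' (inner try body) → 'X' (inner except AttributeError) → 'K' (outer except ValueError) → 'E' (after the try/except). Output: UXKE

Answer: UXKE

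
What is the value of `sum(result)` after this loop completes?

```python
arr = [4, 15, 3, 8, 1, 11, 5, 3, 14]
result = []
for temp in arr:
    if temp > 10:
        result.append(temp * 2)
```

Sum of doubled values > 10
`result` takes the values: [] → [30] → [30, 22] → [30, 22, 28]
So `sum(result)` = 80

Answer: 80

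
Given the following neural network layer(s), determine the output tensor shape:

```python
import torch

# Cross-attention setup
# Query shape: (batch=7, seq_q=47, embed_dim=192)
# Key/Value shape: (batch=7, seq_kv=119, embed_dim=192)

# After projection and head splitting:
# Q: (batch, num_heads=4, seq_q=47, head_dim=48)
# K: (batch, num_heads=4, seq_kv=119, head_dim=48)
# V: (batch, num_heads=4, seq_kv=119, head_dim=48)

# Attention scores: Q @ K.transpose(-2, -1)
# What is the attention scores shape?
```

Input: (7, 47, 192) -> Output: (7, 4, 47, 119)

Answer: (7, 4, 47, 119)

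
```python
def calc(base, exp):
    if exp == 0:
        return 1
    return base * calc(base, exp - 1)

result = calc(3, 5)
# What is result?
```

calc(3, 5) = 3 * 3 * 3 * 3 * 3 = 243

Answer: 243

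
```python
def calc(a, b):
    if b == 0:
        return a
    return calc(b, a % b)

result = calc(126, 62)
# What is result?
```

calc(126, 62) -> calc(62, 2) -> calc(2, 0) -> 2

Answer: 2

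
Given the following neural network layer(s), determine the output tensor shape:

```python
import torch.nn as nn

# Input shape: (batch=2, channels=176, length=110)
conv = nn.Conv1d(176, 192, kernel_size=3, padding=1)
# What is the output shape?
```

Input: (2, 176, 110) -> Output: (2, 192, 110)

Answer: (2, 192, 110)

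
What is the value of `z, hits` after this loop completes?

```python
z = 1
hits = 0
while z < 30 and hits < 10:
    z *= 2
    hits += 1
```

Double until >= 30 or 10 iterations
`z, hits` takes the values: (1, 0) → (2, 0) → (2, 1) → (4, 1) → (4, 2) → (8, 2) → (8, 3) → (16, 3) → (16, 4) → (32, 4) → (32, 5)

Answer: 32, 5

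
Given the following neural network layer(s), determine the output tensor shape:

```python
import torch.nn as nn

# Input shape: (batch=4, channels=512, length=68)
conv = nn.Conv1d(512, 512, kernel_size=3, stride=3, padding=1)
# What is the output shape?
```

Input: (4, 512, 68) -> Output: (4, 512, 23)

Answer: (4, 512, 23)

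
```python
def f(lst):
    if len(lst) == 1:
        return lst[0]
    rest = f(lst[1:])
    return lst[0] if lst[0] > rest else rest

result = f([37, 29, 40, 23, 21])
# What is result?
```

Recursive max over [37, 29, 40, 23, 21] = 40

Answer: 40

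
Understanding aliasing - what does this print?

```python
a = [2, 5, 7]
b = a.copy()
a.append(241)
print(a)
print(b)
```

Key concept: list.copy() creates independent copy.
Step by step:
`a = [2, 5, 7]` → a = [2, 5, 7]
`b = a.copy()` → b = [2, 5, 7]
`a.append(241)` → a = [2, 5, 7, 241]
`print(a)` → prints [2, 5, 7, 241]
`print(b)` → prints [2, 5, 7]

Answer:
[2, 5, 7, 241]
[2, 5, 7]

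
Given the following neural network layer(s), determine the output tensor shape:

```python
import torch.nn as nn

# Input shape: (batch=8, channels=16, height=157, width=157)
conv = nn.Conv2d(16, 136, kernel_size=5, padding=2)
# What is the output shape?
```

Input: (8, 16, 157, 157) -> Output: (8, 136, 157, 157)

Answer: (8, 136, 157, 157)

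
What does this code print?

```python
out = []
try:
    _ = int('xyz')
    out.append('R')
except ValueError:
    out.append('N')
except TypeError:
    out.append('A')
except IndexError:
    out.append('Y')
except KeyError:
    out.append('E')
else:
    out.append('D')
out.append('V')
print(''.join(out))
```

Execution trace: 'N' (except ValueError) → 'V' (after the try/except). Output: NV

Answer: NV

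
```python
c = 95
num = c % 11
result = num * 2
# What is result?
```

Trace:
`c = 95` → c = 95
`num = c % 11` → num = 7
`result = num * 2` → result = 14
So result = 14

Answer: 14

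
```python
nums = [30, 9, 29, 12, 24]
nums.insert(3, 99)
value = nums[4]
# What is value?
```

Trace:
`nums = [30, 9, 29, 12, 24]` → nums = [30, 9, 29, 12, 24]
`nums.insert(3, 99)` → nums = [30, 9, 29, 99, 12, 24]
`value = nums[4]` → value = 12
So value = 12

Answer: 12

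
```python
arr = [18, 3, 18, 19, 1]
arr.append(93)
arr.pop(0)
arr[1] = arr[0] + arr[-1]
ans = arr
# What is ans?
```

Trace:
`arr = [18, 3, 18, 19, 1]` → arr = [18, 3, 18, 19, 1]
`arr.append(93)` → arr = [18, 3, 18, 19, 1, 93]
`arr.pop(0)` → arr = [3, 18, 19, 1, 93]
`arr[1] = arr[0] + arr[-1]` → arr = [3, 96, 19, 1, 93]
`ans = arr` → ans = [3, 96, 19, 1, 93]
So ans = [3, 96, 19, 1, 93]

Answer: [3, 96, 19, 1, 93]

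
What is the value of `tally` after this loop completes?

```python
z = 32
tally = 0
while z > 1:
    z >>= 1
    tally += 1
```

Count right shifts until 1
`tally` takes the values: 0 → 1 → 2 → 3 → 4 → 5

Answer: 5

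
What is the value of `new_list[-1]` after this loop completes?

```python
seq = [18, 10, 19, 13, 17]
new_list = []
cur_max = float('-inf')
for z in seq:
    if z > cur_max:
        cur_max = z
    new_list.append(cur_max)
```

Running max ends at 19
`new_list` takes the values: [] → [18] → [18, 18] → [18, 18, 19] → [18, 18, 19, 19] → [18, 18, 19, 19, 19]
So `new_list[-1]` = 19

Answer: 19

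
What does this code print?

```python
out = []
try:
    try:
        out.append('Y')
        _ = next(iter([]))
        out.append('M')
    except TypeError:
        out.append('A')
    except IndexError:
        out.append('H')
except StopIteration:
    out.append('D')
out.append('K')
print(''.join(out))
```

Execution trace: 'Y' (try body) → 'D' (outer except StopIteration) → 'K' (after the try/except). Output: YDK

Answer: YDK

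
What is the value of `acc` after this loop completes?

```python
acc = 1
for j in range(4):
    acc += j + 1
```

Start at 1, add 1 to 4 = 11
`acc` takes the values: 1 → 2 → 4 → 7 → 11

Answer: 11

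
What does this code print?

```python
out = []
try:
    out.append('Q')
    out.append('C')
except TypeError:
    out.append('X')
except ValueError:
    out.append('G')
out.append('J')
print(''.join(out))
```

Execution trace: 'Q' (try body) → 'C' (try body, no exception) → 'J' (after the try/except). Output: QCJ

Answer: QCJ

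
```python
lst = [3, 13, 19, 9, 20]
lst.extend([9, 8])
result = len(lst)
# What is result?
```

Trace:
`lst = [3, 13, 19, 9, 20]` → lst = [3, 13, 19, 9, 20]
`lst.extend([9, 8])` → lst = [3, 13, 19, 9, 20, 9, 8]
`result = len(lst)` → result = 7
So result = 7

Answer: 7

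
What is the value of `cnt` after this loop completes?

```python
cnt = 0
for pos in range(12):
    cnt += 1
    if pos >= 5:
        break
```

Loop breaks when pos reaches 5, cnt is 6
`cnt` takes the values: 0 → 1 → 2 → 3 → 4 → 5 → 6

Answer: 6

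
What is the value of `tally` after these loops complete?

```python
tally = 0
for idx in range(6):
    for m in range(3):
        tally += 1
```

6 * 3 = 18
`tally` takes the values: 0 → 1 → 2 → 3 → 4 → 5 → 6 → 7 → 8 → 9 → 10 → 11 → 12 → 13 → 14 → 15 → 16 → 17 → 18

Answer: 18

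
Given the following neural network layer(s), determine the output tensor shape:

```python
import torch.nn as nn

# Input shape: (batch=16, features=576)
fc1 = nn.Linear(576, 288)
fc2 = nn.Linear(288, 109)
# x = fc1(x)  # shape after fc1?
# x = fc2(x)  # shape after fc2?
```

Input: (16, 576) -> after fc1: (16, 288) -> Output: (16, 109)

Answer: (16, 109)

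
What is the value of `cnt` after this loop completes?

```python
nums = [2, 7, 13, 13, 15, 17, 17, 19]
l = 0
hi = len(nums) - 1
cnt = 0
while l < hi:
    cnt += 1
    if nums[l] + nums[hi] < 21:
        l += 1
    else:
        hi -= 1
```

Steps to find pair summing to 21
`cnt` takes the values: 0 → 1 → 2 → 3 → 4 → 5 → 6 → 7

Answer: 7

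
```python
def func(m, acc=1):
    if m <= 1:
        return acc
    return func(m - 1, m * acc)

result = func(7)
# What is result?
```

Accumulator trace (n, acc): (7, 1) -> (6, 7) -> (5, 42) -> (4, 210) -> (3, 840) -> (2, 2520) -> (1, 5040) -> return 5040

Answer: 5040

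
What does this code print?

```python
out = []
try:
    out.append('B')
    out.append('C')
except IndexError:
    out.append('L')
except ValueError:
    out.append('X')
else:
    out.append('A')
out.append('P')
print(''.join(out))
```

Execution trace: 'B' (try body) → 'C' (try body, no exception) → 'A' (else) → 'P' (after the try/except). Output: BCAP

Answer: BCAP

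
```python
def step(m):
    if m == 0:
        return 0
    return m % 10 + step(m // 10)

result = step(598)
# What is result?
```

Sum of digits of 598: 8 + 9 + 5 = 22

Answer: 22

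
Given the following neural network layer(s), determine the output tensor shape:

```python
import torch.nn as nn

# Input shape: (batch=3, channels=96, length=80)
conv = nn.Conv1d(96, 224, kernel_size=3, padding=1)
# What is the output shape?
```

Input: (3, 96, 80) -> Output: (3, 224, 80)

Answer: (3, 224, 80)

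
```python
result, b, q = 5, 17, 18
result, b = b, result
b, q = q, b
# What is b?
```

Trace:
`result, b, q = 5, 17, 18` → result = 5; b = 17; q = 18
`result, b = b, result` → result = 17; b = 5
`b, q = q, b` → b = 18; q = 5
So b = 18

Answer: 18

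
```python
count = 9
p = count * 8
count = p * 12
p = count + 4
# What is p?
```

Trace:
`count = 9` → count = 9
`p = count * 8` → p = 72
`count = p * 12` → count = 864
`p = count + 4` → p = 868
So p = 868

Answer: 868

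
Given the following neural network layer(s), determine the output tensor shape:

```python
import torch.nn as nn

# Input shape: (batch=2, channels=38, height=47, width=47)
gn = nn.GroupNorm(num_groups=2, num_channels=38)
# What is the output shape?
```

Input: (2, 38, 47, 47) -> Output: (2, 38, 47, 47)

Answer: (2, 38, 47, 47)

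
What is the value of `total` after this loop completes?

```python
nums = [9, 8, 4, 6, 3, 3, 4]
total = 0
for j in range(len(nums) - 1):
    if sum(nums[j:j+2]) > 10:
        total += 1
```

Count windows with sum > 10
`total` takes the values: 0 → 1 → 2

Answer: 2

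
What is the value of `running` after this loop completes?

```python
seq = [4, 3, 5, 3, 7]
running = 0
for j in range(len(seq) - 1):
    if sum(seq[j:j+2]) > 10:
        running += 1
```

Count windows with sum > 10
`running` takes the values: 0

Answer: 0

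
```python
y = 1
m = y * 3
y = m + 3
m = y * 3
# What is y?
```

Trace:
`y = 1` → y = 1
`m = y * 3` → m = 3
`y = m + 3` → y = 6
`m = y * 3` → m = 18
So y = 6

Answer: 6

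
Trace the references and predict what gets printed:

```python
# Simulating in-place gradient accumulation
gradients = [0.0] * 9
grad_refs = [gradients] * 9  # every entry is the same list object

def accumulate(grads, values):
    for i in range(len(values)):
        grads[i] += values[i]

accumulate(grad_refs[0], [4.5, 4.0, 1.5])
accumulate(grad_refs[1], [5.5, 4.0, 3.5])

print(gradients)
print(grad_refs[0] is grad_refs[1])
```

Key concept: gradient accumulation aliasing.
Step by step:
`gradients = [0.0] * 9` → gradients = [0.0, 0.0, 0.0, 0.0, 0.0, 0.0, 0.0, 0.0, 0.0]
`grad_refs = [gradients] * 9` → grad_refs = [[0.0, 0.0, 0.0, 0.0, 0.0, 0.0, 0.0, 0.0, 0.0], [0.0, 0.0, 0.0, 0.0, 0.0, 0.0, 0.0, 0.0, 0.0], [0.0, 0.0, 0.0, 0.0, 0.0, 0.0, 0.0, 0.0, 0.0], [0.0, 0.0, 0.0, 0.0, 0.0, 0.0, 0.0, 0.0, 0.0], [0.0, 0.0, 0.0, 0.0, 0.0, 0.0, 0.0, 0.0, 0.0], [0.0, 0.0, 0.0, 0.0, 0.0, 0.0, 0.0, 0.0, 0.0], [0.0, 0.0, 0.0, 0.0, 0.0, 0.0, 0.0, 0.0, 0.0], [0.0, 0.0, 0.0, 0.0, 0.0, 0.0, 0.0, 0.0, 0.0], [0.0, 0.0, 0.0, 0.0, 0.0, 0.0, 0.0, 0.0, 0.0]]
`accumulate(grad_refs[0], [4.5, 4.0, 1.5])` → gradients = [4.5, 4.0, 1.5, 0.0, 0.0, 0.0, 0.0, 0.0, 0.0]; grad_refs = [[4.5, 4.0, 1.5, 0.0, 0.0, 0.0, 0.0, 0.0, 0.0], [4.5, 4.0, 1.5, 0.0, 0.0, 0.0, 0.0, 0.0, 0.0], [4.5, 4.0, 1.5, 0.0, 0.0, 0.0, 0.0, 0.0, 0.0], [4.5, 4.0, 1.5, 0.0, 0.0, 0.0, 0.0, 0.0, 0.0], [4.5, 4.0, 1.5, 0.0, 0.0, 0.0, 0.0, 0.0, 0.0], [4.5, 4.0, 1.5, 0.0, 0.0, 0.0, 0.0, 0.0, 0.0], [4.5, 4.0, 1.5, 0.0, 0.0, 0.0, 0.0, 0.0, 0.0], [4.5, 4.0, 1.5, 0.0, 0.0, 0.0, 0.0, 0.0, 0.0], [4.5, 4.0, 1.5, 0.0, 0.0, 0.0, 0.0, 0.0, 0.0]]
`accumulate(grad_refs[1], [5.5, 4.0, 3.5])` → gradients = [10.0, 8.0, 5.0, 0.0, 0.0, 0.0, 0.0, 0.0, 0.0]; grad_refs = [[10.0, 8.0, 5.0, 0.0, 0.0, 0.0, 0.0, 0.0, 0.0], [10.0, 8.0, 5.0, 0.0, 0.0, 0.0, 0.0, 0.0, 0.0], [10.0, 8.0, 5.0, 0.0, 0.0, 0.0, 0.0, 0.0, 0.0], [10.0, 8.0, 5.0, 0.0, 0.0, 0.0, 0.0, 0.0, 0.0], [10.0, 8.0, 5.0, 0.0, 0.0, 0.0, 0.0, 0.0, 0.0], [10.0, 8.0, 5.0, 0.0, 0.0, 0.0, 0.0, 0.0, 0.0], [10.0, 8.0, 5.0, 0.0, 0.0, 0.0, 0.0, 0.0, 0.0], [10.0, 8.0, 5.0, 0.0, 0.0, 0.0, 0.0, 0.0, 0.0], [10.0, 8.0, 5.0, 0.0, 0.0, 0.0, 0.0, 0.0, 0.0]]
`print(gradients)` → prints [10.0, 8.0, 5.0, 0.0, 0.0, 0.0, 0.0, 0.0, 0.0]
`print(grad_refs[0] is grad_refs[1])` → prints True

Answer:
[10.0, 8.0, 5.0, 0.0, 0.0, 0.0, 0.0, 0.0, 0.0]
True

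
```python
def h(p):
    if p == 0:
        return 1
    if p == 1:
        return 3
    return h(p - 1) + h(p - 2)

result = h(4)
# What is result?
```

Build up from base cases: h(0)=1, h(1)=3, h(2)=4, h(3)=7, h(4)=11

Answer: 11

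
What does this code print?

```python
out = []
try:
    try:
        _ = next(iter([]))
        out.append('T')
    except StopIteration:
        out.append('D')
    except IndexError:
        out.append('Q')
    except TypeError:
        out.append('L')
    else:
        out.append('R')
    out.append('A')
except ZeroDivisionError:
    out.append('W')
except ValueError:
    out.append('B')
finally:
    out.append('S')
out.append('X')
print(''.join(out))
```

Execution trace: 'D' (inner except StopIteration) → 'A' (try body, no exception) → 'S' (finally) → 'X' (after the try/except). Output: DASX

Answer: DASX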